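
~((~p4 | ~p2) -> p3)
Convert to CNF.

~((~p4 | ~p2) -> p3)
≡ ~(~(~p4 | ~p2) | p3)   (eliminate ->)
≡ ~~(~p4 | ~p2) & ~p3   (De Morgan)
≡ (~p4 | ~p2) & ~p3   (double negation)

(~p4 | ~p2) & ~p3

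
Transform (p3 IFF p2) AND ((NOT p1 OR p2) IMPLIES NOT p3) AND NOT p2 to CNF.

(p3 IFF p2) AND ((NOT p1 OR p2) IMPLIES NOT p3) AND NOT p2
= (p3 IMPLIES p2) AND (p2 IMPLIES p3) AND ((NOT p1 OR p2) IMPLIES NOT p3) AND NOT p2   (eliminate IFF)
= (NOT p3 OR p2) AND (p2 IMPLIES p3) AND ((NOT p1 OR p2) IMPLIES NOT p3) AND NOT p2   (eliminate IMPLIES)
= (NOT p3 OR p2) AND (NOT p2 OR p3) AND ((NOT p1 OR p2) IMPLIES NOT p3) AND NOT p2   (eliminate IMPLIES)
= (NOT p3 OR p2) AND (NOT p2 OR p3) AND (NOT (NOT p1 OR p2) OR NOT p3) AND NOT p2   (eliminate IMPLIES)
= (NOT p3 OR p2) AND (NOT p2 OR p3) AND ((NOT NOT p1 AND NOT p2) OR NOT p3) AND NOT p2   (De Morgan)
= (NOT p3 OR p2) AND (NOT p2 OR p3) AND ((p1 AND NOT p2) OR NOT p3) AND NOT p2   (double negation)
= (NOT p3 OR p2) AND (NOT p2 OR p3) AND (p1 OR NOT p3) AND (NOT p2 OR NOT p3) AND NOT p2   (distribute OR over AND)
= (NOT p3 OR p2) AND (p1 OR NOT p3) AND NOT p2   (simplify)

(NOT p3 OR p2) AND (p1 OR NOT p3) AND NOT p2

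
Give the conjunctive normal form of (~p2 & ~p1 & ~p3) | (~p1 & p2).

(~p2 & ~p1 & ~p3) | (~p1 & p2)
≡ (~p2 | ~p1) & (~p2 | p2) & (~p1 | ~p1) & (~p1 | p2) & (~p3 | ~p1) & (~p3 | p2)   [distribute | over &]
≡ ~p1 & (~p3 | p2)   [simplify]

~p1 & (~p3 | p2)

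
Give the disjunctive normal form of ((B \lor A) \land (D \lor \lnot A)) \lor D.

(B \land \lnot A) \lor D

((B \lor A) \land (D \lor \lnot A)) \lor D
≡ (B \land D) \lor (B \land \lnot A) \lor (A \land D) \lor (A \land \lnot A) \lor D   (distribute \land over \lor)
≡ (B \land \lnot A) \lor D   (simplify)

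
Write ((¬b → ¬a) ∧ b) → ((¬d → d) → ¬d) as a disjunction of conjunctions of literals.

¬b ∨ ¬d

((¬b → ¬a) ∧ b) → ((¬d → d) → ¬d)
⇔ ¬((¬b → ¬a) ∧ b) ∨ ((¬d → d) → ¬d)   (eliminate →)
⇔ ¬((¬¬b ∨ ¬a) ∧ b) ∨ ((¬d → d) → ¬d)   (eliminate →)
⇔ ¬((¬¬b ∨ ¬a) ∧ b) ∨ ¬(¬d → d) ∨ ¬d   (eliminate →)
⇔ ¬((¬¬b ∨ ¬a) ∧ b) ∨ ¬(¬¬d ∨ d) ∨ ¬d   (eliminate →)
⇔ ¬(¬¬b ∨ ¬a) ∨ ¬b ∨ ¬(¬¬d ∨ d) ∨ ¬d   (De Morgan)
⇔ (¬¬¬b ∧ ¬¬a) ∨ ¬b ∨ ¬(¬¬d ∨ d) ∨ ¬d   (De Morgan)
⇔ (¬b ∧ ¬¬a) ∨ ¬b ∨ ¬(¬¬d ∨ d) ∨ ¬d   (double negation)
⇔ (¬b ∧ a) ∨ ¬b ∨ ¬(¬¬d ∨ d) ∨ ¬d   (double negation)
⇔ (¬b ∧ a) ∨ ¬b ∨ (¬¬¬d ∧ ¬d) ∨ ¬d   (De Morgan)
⇔ (¬b ∧ a) ∨ ¬b ∨ (¬d ∧ ¬d) ∨ ¬d   (double negation)
⇔ ¬b ∨ ¬d   (simplify)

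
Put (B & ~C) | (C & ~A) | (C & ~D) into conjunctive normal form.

(B | C) & (B | ~A | ~D) & (~C | ~A | ~D)

(B & ~C) | (C & ~A) | (C & ~D)
≡ (B | C | C) & (B | C | ~D) & (B | ~A | C) & (B | ~A | ~D) & (~C | C | C) & (~C | C | ~D) & (~C | ~A | C) & (~C | ~A | ~D)   [distribute | over &]
≡ (B | C) & (B | ~A | ~D) & (~C | ~A | ~D)   [simplify]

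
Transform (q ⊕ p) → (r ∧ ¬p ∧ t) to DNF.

(¬q ∧ ¬p) ∨ (p ∧ q) ∨ (r ∧ ¬p ∧ t)

(q ⊕ p) → (r ∧ ¬p ∧ t)
≡ ¬(q ⊕ p) ∨ (r ∧ ¬p ∧ t)   [eliminate →]
≡ ¬((q ∧ ¬p) ∨ (¬q ∧ p)) ∨ (r ∧ ¬p ∧ t)   [expand ⊕]
≡ (¬(q ∧ ¬p) ∧ ¬(¬q ∧ p)) ∨ (r ∧ ¬p ∧ t)   [De Morgan]
≡ ((¬q ∨ ¬¬p) ∧ ¬(¬q ∧ p)) ∨ (r ∧ ¬p ∧ t)   [De Morgan]
≡ ((¬q ∨ p) ∧ ¬(¬q ∧ p)) ∨ (r ∧ ¬p ∧ t)   [double negation]
≡ ((¬q ∨ p) ∧ (¬¬q ∨ ¬p)) ∨ (r ∧ ¬p ∧ t)   [De Morgan]
≡ ((¬q ∨ p) ∧ (q ∨ ¬p)) ∨ (r ∧ ¬p ∧ t)   [double negation]
≡ (¬q ∧ q) ∨ (¬q ∧ ¬p) ∨ (p ∧ q) ∨ (p ∧ ¬p) ∨ (r ∧ ¬p ∧ t)   [distribute ∧ over ∨]
≡ (¬q ∧ ¬p) ∨ (p ∧ q) ∨ (r ∧ ¬p ∧ t)   [simplify]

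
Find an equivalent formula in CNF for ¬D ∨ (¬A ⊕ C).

¬D ∨ (¬A ⊕ C)
= ¬D ∨ (¬A ∨ C) ∧ ¬(¬A ∧ C)   [expand ⊕]
= ¬D ∨ (¬A ∨ C) ∧ (¬¬A ∨ ¬C)   [De Morgan]
= ¬D ∨ (¬A ∨ C) ∧ (A ∨ ¬C)   [double negation]
= (¬D ∨ ¬A ∨ C) ∧ (¬D ∨ A ∨ ¬C)   [distribute ∨ over ∧]

(¬D ∨ ¬A ∨ C) ∧ (¬D ∨ A ∨ ¬C)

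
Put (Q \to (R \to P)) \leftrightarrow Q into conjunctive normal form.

Q \land (\lnot Q \lor \lnot R \lor P)

(Q \to (R \to P)) \leftrightarrow Q
≡ ((Q \to (R \to P)) \to Q) \land (Q \to (Q \to (R \to P)))   — eliminate \leftrightarrow
≡ (\lnot (Q \to (R \to P)) \lor Q) \land (Q \to (Q \to (R \to P)))   — eliminate \to
≡ (\lnot (\lnot Q \lor (R \to P)) \lor Q) \land (Q \to (Q \to (R \to P)))   — eliminate \to
≡ (\lnot (\lnot Q \lor \lnot R \lor P) \lor Q) \land (Q \to (Q \to (R \to P)))   — eliminate \to
≡ (\lnot (\lnot Q \lor \lnot R \lor P) \lor Q) \land (\lnot Q \lor (Q \to (R \to P)))   — eliminate \to
≡ (\lnot (\lnot Q \lor \lnot R \lor P) \lor Q) \land (\lnot Q \lor \lnot Q \lor (R \to P))   — eliminate \to
≡ (\lnot (\lnot Q \lor \lnot R \lor P) \lor Q) \land (\lnot Q \lor \lnot Q \lor \lnot R \lor P)   — eliminate \to
≡ ((\lnot \lnot Q \land \lnot \lnot R \land \lnot P) \lor Q) \land (\lnot Q \lor \lnot Q \lor \lnot R \lor P)   — De Morgan
≡ ((Q \land \lnot \lnot R \land \lnot P) \lor Q) \land (\lnot Q \lor \lnot Q \lor \lnot R \lor P)   — double negation
≡ ((Q \land R \land \lnot P) \lor Q) \land (\lnot Q \lor \lnot Q \lor \lnot R \lor P)   — double negation
≡ (Q \lor Q) \land (R \lor Q) \land (\lnot P \lor Q) \land (\lnot Q \lor \lnot Q \lor \lnot R \lor P)   — distribute \lor over \land
≡ Q \land (\lnot Q \lor \lnot R \lor P)   — simplify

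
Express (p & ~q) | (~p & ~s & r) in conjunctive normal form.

(p & ~q) | (~p & ~s & r)
= (p | ~p) & (p | ~s) & (p | r) & (~q | ~p) & (~q | ~s) & (~q | r)   [distribute | over &]
= (p | ~s) & (p | r) & (~q | ~p) & (~q | ~s) & (~q | r)   [simplify]

(p | ~s) & (p | r) & (~q | ~p) & (~q | ~s) & (~q | r)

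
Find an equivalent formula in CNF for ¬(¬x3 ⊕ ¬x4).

¬(¬x3 ⊕ ¬x4)
≡ ¬((¬x3 ∨ ¬x4) ∧ ¬(¬x3 ∧ ¬x4))   — expand ⊕
≡ ¬(¬x3 ∨ ¬x4) ∨ ¬¬(¬x3 ∧ ¬x4)   — De Morgan
≡ (¬¬x3 ∧ ¬¬x4) ∨ ¬¬(¬x3 ∧ ¬x4)   — De Morgan
≡ (x3 ∧ ¬¬x4) ∨ ¬¬(¬x3 ∧ ¬x4)   — double negation
≡ (x3 ∧ x4) ∨ ¬¬(¬x3 ∧ ¬x4)   — double negation
≡ (x3 ∧ x4) ∨ (¬x3 ∧ ¬x4)   — double negation
≡ (x3 ∨ ¬x3) ∧ (x3 ∨ ¬x4) ∧ (x4 ∨ ¬x3) ∧ (x4 ∨ ¬x4)   — distribute ∨ over ∧
≡ (x3 ∨ ¬x4) ∧ (x4 ∨ ¬x3)   — simplify

(x3 ∨ ¬x4) ∧ (x4 ∨ ¬x3)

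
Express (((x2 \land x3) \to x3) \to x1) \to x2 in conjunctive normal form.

(((x2 \land x3) \to x3) \to x1) \to x2
≡ \lnot (((x2 \land x3) \to x3) \to x1) \lor x2   [eliminate \to]
≡ \lnot (\lnot ((x2 \land x3) \to x3) \lor x1) \lor x2   [eliminate \to]
≡ \lnot (\lnot (\lnot (x2 \land x3) \lor x3) \lor x1) \lor x2   [eliminate \to]
≡ (\lnot \lnot (\lnot (x2 \land x3) \lor x3) \land \lnot x1) \lor x2   [De Morgan]
≡ ((\lnot (x2 \land x3) \lor x3) \land \lnot x1) \lor x2   [double negation]
≡ ((\lnot x2 \lor \lnot x3 \lor x3) \land \lnot x1) \lor x2   [De Morgan]
≡ (\lnot x2 \lor \lnot x3 \lor x3 \lor x2) \land (\lnot x1 \lor x2)   [distribute \lor over \land]
≡ \lnot x1 \lor x2   [simplify]

\lnot x1 \lor x2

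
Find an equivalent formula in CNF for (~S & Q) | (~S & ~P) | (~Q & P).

(~S | ~Q) & (~S | P)

(~S & Q) | (~S & ~P) | (~Q & P)
≡ (~S | ~S | ~Q) & (~S | ~S | P) & (~S | ~P | ~Q) & (~S | ~P | P) & (Q | ~S | ~Q) & (Q | ~S | P) & (Q | ~P | ~Q) & (Q | ~P | P)   — distribute | over &
≡ (~S | ~Q) & (~S | P)   — simplify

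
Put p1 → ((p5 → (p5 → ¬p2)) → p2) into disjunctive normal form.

p1 → ((p5 → (p5 → ¬p2)) → p2)
⇔ ¬p1 ∨ ((p5 → (p5 → ¬p2)) → p2)   (eliminate →)
⇔ ¬p1 ∨ ¬(p5 → (p5 → ¬p2)) ∨ p2   (eliminate →)
⇔ ¬p1 ∨ ¬(¬p5 ∨ (p5 → ¬p2)) ∨ p2   (eliminate →)
⇔ ¬p1 ∨ ¬(¬p5 ∨ ¬p5 ∨ ¬p2) ∨ p2   (eliminate →)
⇔ ¬p1 ∨ ¬¬p5 ∧ ¬¬p5 ∧ ¬¬p2 ∨ p2   (De Morgan)
⇔ ¬p1 ∨ p5 ∧ ¬¬p5 ∧ ¬¬p2 ∨ p2   (double negation)
⇔ ¬p1 ∨ p5 ∧ p5 ∧ ¬¬p2 ∨ p2   (double negation)
⇔ ¬p1 ∨ p5 ∧ p5 ∧ p2 ∨ p2   (double negation)
⇔ ¬p1 ∨ p2   (simplify)

¬p1 ∨ p2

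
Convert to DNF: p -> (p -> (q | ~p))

~p | q

p -> (p -> (q | ~p))
≡ ~p | (p -> (q | ~p))   [eliminate ->]
≡ ~p | ~p | q | ~p   [eliminate ->]
≡ ~p | q   [simplify]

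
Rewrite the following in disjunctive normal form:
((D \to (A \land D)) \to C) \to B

(\lnot D \land \lnot C) \lor (A \land D \land \lnot C) \lor B

((D \to (A \land D)) \to C) \to B
= \lnot ((D \to (A \land D)) \to C) \lor B
= \lnot (\lnot (D \to (A \land D)) \lor C) \lor B
= \lnot (\lnot (\lnot D \lor (A \land D)) \lor C) \lor B
= (\lnot \lnot (\lnot D \lor (A \land D)) \land \lnot C) \lor B
= ((\lnot D \lor (A \land D)) \land \lnot C) \lor B
= (\lnot D \land \lnot C) \lor (A \land D \land \lnot C) \lor B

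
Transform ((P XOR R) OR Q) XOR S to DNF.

((P XOR R) OR Q) XOR S
⇔ (((P XOR R) OR Q) AND NOT S) OR (NOT ((P XOR R) OR Q) AND S)   [expand XOR]
⇔ (((P AND NOT R) OR (NOT P AND R) OR Q) AND NOT S) OR (NOT ((P XOR R) OR Q) AND S)   [expand XOR]
⇔ (((P AND NOT R) OR (NOT P AND R) OR Q) AND NOT S) OR (NOT ((P AND NOT R) OR (NOT P AND R) OR Q) AND S)   [expand XOR]
⇔ (((P AND NOT R) OR (NOT P AND R) OR Q) AND NOT S) OR (NOT (P AND NOT R) AND NOT (NOT P AND R) AND NOT Q AND S)   [De Morgan]
⇔ (((P AND NOT R) OR (NOT P AND R) OR Q) AND NOT S) OR ((NOT P OR NOT NOT R) AND NOT (NOT P AND R) AND NOT Q AND S)   [De Morgan]
⇔ (((P AND NOT R) OR (NOT P AND R) OR Q) AND NOT S) OR ((NOT P OR R) AND NOT (NOT P AND R) AND NOT Q AND S)   [double negation]
⇔ (((P AND NOT R) OR (NOT P AND R) OR Q) AND NOT S) OR ((NOT P OR R) AND (NOT NOT P OR NOT R) AND NOT Q AND S)   [De Morgan]
⇔ (((P AND NOT R) OR (NOT P AND R) OR Q) AND NOT S) OR ((NOT P OR R) AND (P OR NOT R) AND NOT Q AND S)   [double negation]
⇔ (P AND NOT R AND NOT S) OR (NOT P AND R AND NOT S) OR (Q AND NOT S) OR (NOT P AND P AND NOT Q AND S) OR (NOT P AND NOT R AND NOT Q AND S) OR (R AND P AND NOT Q AND S) OR (R AND NOT R AND NOT Q AND S)   [distribute AND over OR]
⇔ (P AND NOT R AND NOT S) OR (NOT P AND R AND NOT S) OR (Q AND NOT S) OR (NOT P AND NOT R AND NOT Q AND S) OR (R AND P AND NOT Q AND S)   [simplify]

(P AND NOT R AND NOT S) OR (NOT P AND R AND NOT S) OR (Q AND NOT S) OR (NOT P AND NOT R AND NOT Q AND S) OR (R AND P AND NOT Q AND S)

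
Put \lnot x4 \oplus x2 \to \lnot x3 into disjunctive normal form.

\lnot x4 \oplus x2 \to \lnot x3
≡ \lnot (\lnot x4 \oplus x2) \lor \lnot x3   [eliminate \to]
≡ \lnot (\lnot x4 \land \lnot x2 \lor \lnot \lnot x4 \land x2) \lor \lnot x3   [expand \oplus]
≡ \lnot (\lnot x4 \land \lnot x2) \land \lnot (\lnot \lnot x4 \land x2) \lor \lnot x3   [De Morgan]
≡ (\lnot \lnot x4 \lor \lnot \lnot x2) \land \lnot (\lnot \lnot x4 \land x2) \lor \lnot x3   [De Morgan]
≡ (x4 \lor \lnot \lnot x2) \land \lnot (\lnot \lnot x4 \land x2) \lor \lnot x3   [double negation]
≡ (x4 \lor x2) \land \lnot (\lnot \lnot x4 \land x2) \lor \lnot x3   [double negation]
≡ (x4 \lor x2) \land (\lnot \lnot \lnot x4 \lor \lnot x2) \lor \lnot x3   [De Morgan]
≡ (x4 \lor x2) \land (\lnot x4 \lor \lnot x2) \lor \lnot x3   [double negation]
≡ x4 \land \lnot x4 \lor x4 \land \lnot x2 \lor x2 \land \lnot x4 \lor x2 \land \lnot x2 \lor \lnot x3   [distribute \land over \lor]
≡ x4 \land \lnot x2 \lor x2 \land \lnot x4 \lor \lnot x3   [simplify]

x4 \land \lnot x2 \lor x2 \land \lnot x4 \lor \lnot x3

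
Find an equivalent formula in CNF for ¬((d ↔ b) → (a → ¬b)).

¬((d ↔ b) → (a → ¬b))
≡ ¬(¬(d ↔ b) ∨ (a → ¬b))   — eliminate →
≡ ¬(¬((d → b) ∧ (b → d)) ∨ (a → ¬b))   — eliminate ↔
≡ ¬(¬((¬d ∨ b) ∧ (b → d)) ∨ (a → ¬b))   — eliminate →
≡ ¬(¬((¬d ∨ b) ∧ (¬b ∨ d)) ∨ (a → ¬b))   — eliminate →
≡ ¬(¬((¬d ∨ b) ∧ (¬b ∨ d)) ∨ ¬a ∨ ¬b)   — eliminate →
≡ ¬¬((¬d ∨ b) ∧ (¬b ∨ d)) ∧ ¬¬a ∧ ¬¬b   — De Morgan
≡ (¬d ∨ b) ∧ (¬b ∨ d) ∧ ¬¬a ∧ ¬¬b   — double negation
≡ (¬d ∨ b) ∧ (¬b ∨ d) ∧ a ∧ ¬¬b   — double negation
≡ (¬d ∨ b) ∧ (¬b ∨ d) ∧ a ∧ b   — double negation
≡ (¬b ∨ d) ∧ a ∧ b   — simplify

(¬b ∨ d) ∧ a ∧ b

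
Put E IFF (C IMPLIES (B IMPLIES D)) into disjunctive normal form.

E IFF (C IMPLIES (B IMPLIES D))
⇔ (E IMPLIES (C IMPLIES (B IMPLIES D))) AND ((C IMPLIES (B IMPLIES D)) IMPLIES E)   [eliminate IFF]
⇔ (NOT E OR (C IMPLIES (B IMPLIES D))) AND ((C IMPLIES (B IMPLIES D)) IMPLIES E)   [eliminate IMPLIES]
⇔ (NOT E OR NOT C OR (B IMPLIES D)) AND ((C IMPLIES (B IMPLIES D)) IMPLIES E)   [eliminate IMPLIES]
⇔ (NOT E OR NOT C OR NOT B OR D) AND ((C IMPLIES (B IMPLIES D)) IMPLIES E)   [eliminate IMPLIES]
⇔ (NOT E OR NOT C OR NOT B OR D) AND (NOT (C IMPLIES (B IMPLIES D)) OR E)   [eliminate IMPLIES]
⇔ (NOT E OR NOT C OR NOT B OR D) AND (NOT (NOT C OR (B IMPLIES D)) OR E)   [eliminate IMPLIES]
⇔ (NOT E OR NOT C OR NOT B OR D) AND (NOT (NOT C OR NOT B OR D) OR E)   [eliminate IMPLIES]
⇔ (NOT E OR NOT C OR NOT B OR D) AND ((NOT NOT C AND NOT NOT B AND NOT D) OR E)   [De Morgan]
⇔ (NOT E OR NOT C OR NOT B OR D) AND ((C AND NOT NOT B AND NOT D) OR E)   [double negation]
⇔ (NOT E OR NOT C OR NOT B OR D) AND ((C AND B AND NOT D) OR E)   [double negation]
⇔ (NOT E AND C AND B AND NOT D) OR (NOT E AND E) OR (NOT C AND C AND B AND NOT D) OR (NOT C AND E) OR (NOT B AND C AND B AND NOT D) OR (NOT B AND E) OR (D AND C AND B AND NOT D) OR (D AND E)   [distribute AND over OR]
⇔ (NOT E AND C AND B AND NOT D) OR (NOT C AND E) OR (NOT B AND E) OR (D AND E)   [simplify]

(NOT E AND C AND B AND NOT D) OR (NOT C AND E) OR (NOT B AND E) OR (D AND E)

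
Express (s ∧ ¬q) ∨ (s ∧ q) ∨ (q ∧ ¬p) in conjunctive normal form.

(s ∧ ¬q) ∨ (s ∧ q) ∨ (q ∧ ¬p)
≡ (s ∨ s ∨ q) ∧ (s ∨ s ∨ ¬p) ∧ (s ∨ q ∨ q) ∧ (s ∨ q ∨ ¬p) ∧ (¬q ∨ s ∨ q) ∧ (¬q ∨ s ∨ ¬p) ∧ (¬q ∨ q ∨ q) ∧ (¬q ∨ q ∨ ¬p)   [distribute ∨ over ∧]
≡ (s ∨ q) ∧ (s ∨ ¬p)   [simplify]

(s ∨ q) ∧ (s ∨ ¬p)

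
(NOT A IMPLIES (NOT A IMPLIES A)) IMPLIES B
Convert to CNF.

NOT A OR B

(NOT A IMPLIES (NOT A IMPLIES A)) IMPLIES B
⇔ NOT (NOT A IMPLIES (NOT A IMPLIES A)) OR B   [eliminate IMPLIES]
⇔ NOT (NOT NOT A OR (NOT A IMPLIES A)) OR B   [eliminate IMPLIES]
⇔ NOT (NOT NOT A OR NOT NOT A OR A) OR B   [eliminate IMPLIES]
⇔ (NOT NOT NOT A AND NOT NOT NOT A AND NOT A) OR B   [De Morgan]
⇔ (NOT A AND NOT NOT NOT A AND NOT A) OR B   [double negation]
⇔ (NOT A AND NOT A AND NOT A) OR B   [double negation]
⇔ (NOT A OR B) AND (NOT A OR B) AND (NOT A OR B)   [distribute OR over AND]
⇔ NOT A OR B   [simplify]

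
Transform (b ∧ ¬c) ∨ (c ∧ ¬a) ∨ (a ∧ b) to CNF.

(b ∨ c) ∧ (b ∨ ¬a)

(b ∧ ¬c) ∨ (c ∧ ¬a) ∨ (a ∧ b)
≡ (b ∨ c ∨ a) ∧ (b ∨ c ∨ b) ∧ (b ∨ ¬a ∨ a) ∧ (b ∨ ¬a ∨ b) ∧ (¬c ∨ c ∨ a) ∧ (¬c ∨ c ∨ b) ∧ (¬c ∨ ¬a ∨ a) ∧ (¬c ∨ ¬a ∨ b)   [distribute ∨ over ∧]
≡ (b ∨ c) ∧ (b ∨ ¬a)   [simplify]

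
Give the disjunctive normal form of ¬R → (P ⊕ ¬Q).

¬R → (P ⊕ ¬Q)
≡ ¬¬R ∨ (P ⊕ ¬Q)   [eliminate →]
≡ ¬¬R ∨ (P ∧ ¬¬Q) ∨ (¬P ∧ ¬Q)   [expand ⊕]
≡ R ∨ (P ∧ ¬¬Q) ∨ (¬P ∧ ¬Q)   [double negation]
≡ R ∨ (P ∧ Q) ∨ (¬P ∧ ¬Q)   [double negation]

R ∨ (P ∧ Q) ∨ (¬P ∧ ¬Q)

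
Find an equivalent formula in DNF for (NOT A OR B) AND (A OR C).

(NOT A OR B) AND (A OR C)
≡ (NOT A AND A) OR (NOT A AND C) OR (B AND A) OR (B AND C)   (distribute AND over OR)
≡ (NOT A AND C) OR (B AND A) OR (B AND C)   (simplify)

(NOT A AND C) OR (B AND A) OR (B AND C)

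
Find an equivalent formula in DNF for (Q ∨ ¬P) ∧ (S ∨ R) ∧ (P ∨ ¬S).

(Q ∧ S ∧ P) ∨ (Q ∧ R ∧ P) ∨ (Q ∧ R ∧ ¬S) ∨ (¬P ∧ R ∧ ¬S)

(Q ∨ ¬P) ∧ (S ∨ R) ∧ (P ∨ ¬S)
≡ (Q ∧ S ∧ P) ∨ (Q ∧ S ∧ ¬S) ∨ (Q ∧ R ∧ P) ∨ (Q ∧ R ∧ ¬S) ∨ (¬P ∧ S ∧ P) ∨ (¬P ∧ S ∧ ¬S) ∨ (¬P ∧ R ∧ P) ∨ (¬P ∧ R ∧ ¬S)   [distribute ∧ over ∨]
≡ (Q ∧ S ∧ P) ∨ (Q ∧ R ∧ P) ∨ (Q ∧ R ∧ ¬S) ∨ (¬P ∧ R ∧ ¬S)   [simplify]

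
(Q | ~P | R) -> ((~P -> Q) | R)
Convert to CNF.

(Q | ~P | R) -> ((~P -> Q) | R)
= ~(Q | ~P | R) | (~P -> Q) | R   [eliminate ->]
= ~(Q | ~P | R) | ~~P | Q | R   [eliminate ->]
= (~Q & ~~P & ~R) | ~~P | Q | R   [De Morgan]
= (~Q & P & ~R) | ~~P | Q | R   [double negation]
= (~Q & P & ~R) | P | Q | R   [double negation]
= (~Q | P | Q | R) & (P | P | Q | R) & (~R | P | Q | R)   [distribute | over &]
= P | Q | R   [simplify]

P | Q | R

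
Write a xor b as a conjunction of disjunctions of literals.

a xor b
≡ (a | b) & ~(a & b)   [expand xor]
≡ (a | b) & (~a | ~b)   [De Morgan]

(a | b) & (~a | ~b)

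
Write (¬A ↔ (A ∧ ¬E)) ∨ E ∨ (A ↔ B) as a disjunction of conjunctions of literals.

(¬A ↔ (A ∧ ¬E)) ∨ E ∨ (A ↔ B)
= ((¬A → (A ∧ ¬E)) ∧ ((A ∧ ¬E) → ¬A)) ∨ E ∨ (A ↔ B)   [eliminate ↔]
= ((¬¬A ∨ (A ∧ ¬E)) ∧ ((A ∧ ¬E) → ¬A)) ∨ E ∨ (A ↔ B)   [eliminate →]
= ((¬¬A ∨ (A ∧ ¬E)) ∧ (¬(A ∧ ¬E) ∨ ¬A)) ∨ E ∨ (A ↔ B)   [eliminate →]
= ((¬¬A ∨ (A ∧ ¬E)) ∧ (¬(A ∧ ¬E) ∨ ¬A)) ∨ E ∨ ((A → B) ∧ (B → A))   [eliminate ↔]
= ((¬¬A ∨ (A ∧ ¬E)) ∧ (¬(A ∧ ¬E) ∨ ¬A)) ∨ E ∨ ((¬A ∨ B) ∧ (B → A))   [eliminate →]
= ((¬¬A ∨ (A ∧ ¬E)) ∧ (¬(A ∧ ¬E) ∨ ¬A)) ∨ E ∨ ((¬A ∨ B) ∧ (¬B ∨ A))   [eliminate →]
= ((A ∨ (A ∧ ¬E)) ∧ (¬(A ∧ ¬E) ∨ ¬A)) ∨ E ∨ ((¬A ∨ B) ∧ (¬B ∨ A))   [double negation]
= ((A ∨ (A ∧ ¬E)) ∧ (¬A ∨ ¬¬E ∨ ¬A)) ∨ E ∨ ((¬A ∨ B) ∧ (¬B ∨ A))   [De Morgan]
= ((A ∨ (A ∧ ¬E)) ∧ (¬A ∨ E ∨ ¬A)) ∨ E ∨ ((¬A ∨ B) ∧ (¬B ∨ A))   [double negation]
= (A ∧ ¬A) ∨ (A ∧ E) ∨ (A ∧ ¬A) ∨ (A ∧ ¬E ∧ ¬A) ∨ (A ∧ ¬E ∧ E) ∨ (A ∧ ¬E ∧ ¬A) ∨ E ∨ (¬A ∧ ¬B) ∨ (¬A ∧ A) ∨ (B ∧ ¬B) ∨ (B ∧ A)   [distribute ∧ over ∨]
= E ∨ (¬A ∧ ¬B) ∨ (B ∧ A)   [simplify]

E ∨ (¬A ∧ ¬B) ∨ (B ∧ A)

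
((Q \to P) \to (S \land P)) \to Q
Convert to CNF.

\lnot S \lor \lnot P \lor Q

((Q \to P) \to (S \land P)) \to Q
≡ \lnot ((Q \to P) \to (S \land P)) \lor Q   [eliminate \to]
≡ \lnot (\lnot (Q \to P) \lor (S \land P)) \lor Q   [eliminate \to]
≡ \lnot (\lnot (\lnot Q \lor P) \lor (S \land P)) \lor Q   [eliminate \to]
≡ (\lnot \lnot (\lnot Q \lor P) \land \lnot (S \land P)) \lor Q   [De Morgan]
≡ ((\lnot Q \lor P) \land \lnot (S \land P)) \lor Q   [double negation]
≡ ((\lnot Q \lor P) \land (\lnot S \lor \lnot P)) \lor Q   [De Morgan]
≡ (\lnot Q \lor P \lor Q) \land (\lnot S \lor \lnot P \lor Q)   [distribute \lor over \land]
≡ \lnot S \lor \lnot P \lor Q   [simplify]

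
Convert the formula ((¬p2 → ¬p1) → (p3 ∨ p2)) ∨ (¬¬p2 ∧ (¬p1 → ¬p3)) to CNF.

p1 ∨ p3 ∨ p2

((¬p2 → ¬p1) → (p3 ∨ p2)) ∨ (¬¬p2 ∧ (¬p1 → ¬p3))
= ¬(¬p2 → ¬p1) ∨ p3 ∨ p2 ∨ (¬¬p2 ∧ (¬p1 → ¬p3))   [eliminate →]
= ¬(¬¬p2 ∨ ¬p1) ∨ p3 ∨ p2 ∨ (¬¬p2 ∧ (¬p1 → ¬p3))   [eliminate →]
= ¬(¬¬p2 ∨ ¬p1) ∨ p3 ∨ p2 ∨ (¬¬p2 ∧ (¬¬p1 ∨ ¬p3))   [eliminate →]
= (¬¬¬p2 ∧ ¬¬p1) ∨ p3 ∨ p2 ∨ (¬¬p2 ∧ (¬¬p1 ∨ ¬p3))   [De Morgan]
= (¬p2 ∧ ¬¬p1) ∨ p3 ∨ p2 ∨ (¬¬p2 ∧ (¬¬p1 ∨ ¬p3))   [double negation]
= (¬p2 ∧ p1) ∨ p3 ∨ p2 ∨ (¬¬p2 ∧ (¬¬p1 ∨ ¬p3))   [double negation]
= (¬p2 ∧ p1) ∨ p3 ∨ p2 ∨ (p2 ∧ (¬¬p1 ∨ ¬p3))   [double negation]
= (¬p2 ∧ p1) ∨ p3 ∨ p2 ∨ (p2 ∧ (p1 ∨ ¬p3))   [double negation]
= (¬p2 ∨ p3 ∨ p2 ∨ p2) ∧ (¬p2 ∨ p3 ∨ p2 ∨ p1 ∨ ¬p3) ∧ (p1 ∨ p3 ∨ p2 ∨ p2) ∧ (p1 ∨ p3 ∨ p2 ∨ p1 ∨ ¬p3)   [distribute ∨ over ∧]
= p1 ∨ p3 ∨ p2   [simplify]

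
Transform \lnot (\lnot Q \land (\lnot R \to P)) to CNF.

(Q \lor \lnot R) \land (Q \lor \lnot P)

\lnot (\lnot Q \land (\lnot R \to P))
= \lnot (\lnot Q \land (\lnot \lnot R \lor P))   — eliminate \to
= \lnot \lnot Q \lor \lnot (\lnot \lnot R \lor P)   — De Morgan
= Q \lor \lnot (\lnot \lnot R \lor P)   — double negation
= Q \lor (\lnot \lnot \lnot R \land \lnot P)   — De Morgan
= Q \lor (\lnot R \land \lnot P)   — double negation
= (Q \lor \lnot R) \land (Q \lor \lnot P)   — distribute \lor over \land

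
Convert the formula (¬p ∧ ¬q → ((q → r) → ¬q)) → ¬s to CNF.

(¬p ∧ ¬q → ((q → r) → ¬q)) → ¬s
≡ ¬(¬p ∧ ¬q → ((q → r) → ¬q)) ∨ ¬s   [eliminate →]
≡ ¬(¬(¬p ∧ ¬q) ∨ ((q → r) → ¬q)) ∨ ¬s   [eliminate →]
≡ ¬(¬(¬p ∧ ¬q) ∨ ¬(q → r) ∨ ¬q) ∨ ¬s   [eliminate →]
≡ ¬(¬(¬p ∧ ¬q) ∨ ¬(¬q ∨ r) ∨ ¬q) ∨ ¬s   [eliminate →]
≡ ¬¬(¬p ∧ ¬q) ∧ ¬¬(¬q ∨ r) ∧ ¬¬q ∨ ¬s   [De Morgan]
≡ ¬p ∧ ¬q ∧ ¬¬(¬q ∨ r) ∧ ¬¬q ∨ ¬s   [double negation]
≡ ¬p ∧ ¬q ∧ (¬q ∨ r) ∧ ¬¬q ∨ ¬s   [double negation]
≡ ¬p ∧ ¬q ∧ (¬q ∨ r) ∧ q ∨ ¬s   [double negation]
≡ (¬p ∨ ¬s) ∧ (¬q ∨ ¬s) ∧ (¬q ∨ r ∨ ¬s) ∧ (q ∨ ¬s)   [distribute ∨ over ∧]
≡ (¬p ∨ ¬s) ∧ (¬q ∨ ¬s) ∧ (q ∨ ¬s)   [simplify]

(¬p ∨ ¬s) ∧ (¬q ∨ ¬s) ∧ (q ∨ ¬s)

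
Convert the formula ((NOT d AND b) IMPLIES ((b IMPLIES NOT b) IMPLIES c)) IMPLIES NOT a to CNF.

((NOT d AND b) IMPLIES ((b IMPLIES NOT b) IMPLIES c)) IMPLIES NOT a
≡ NOT ((NOT d AND b) IMPLIES ((b IMPLIES NOT b) IMPLIES c)) OR NOT a   [eliminate IMPLIES]
≡ NOT (NOT (NOT d AND b) OR ((b IMPLIES NOT b) IMPLIES c)) OR NOT a   [eliminate IMPLIES]
≡ NOT (NOT (NOT d AND b) OR NOT (b IMPLIES NOT b) OR c) OR NOT a   [eliminate IMPLIES]
≡ NOT (NOT (NOT d AND b) OR NOT (NOT b OR NOT b) OR c) OR NOT a   [eliminate IMPLIES]
≡ (NOT NOT (NOT d AND b) AND NOT NOT (NOT b OR NOT b) AND NOT c) OR NOT a   [De Morgan]
≡ (NOT d AND b AND NOT NOT (NOT b OR NOT b) AND NOT c) OR NOT a   [double negation]
≡ (NOT d AND b AND (NOT b OR NOT b) AND NOT c) OR NOT a   [double negation]
≡ (NOT d OR NOT a) AND (b OR NOT a) AND (NOT b OR NOT b OR NOT a) AND (NOT c OR NOT a)   [distribute OR over AND]
≡ (NOT d OR NOT a) AND (b OR NOT a) AND (NOT b OR NOT a) AND (NOT c OR NOT a)   [simplify]

(NOT d OR NOT a) AND (b OR NOT a) AND (NOT b OR NOT a) AND (NOT c OR NOT a)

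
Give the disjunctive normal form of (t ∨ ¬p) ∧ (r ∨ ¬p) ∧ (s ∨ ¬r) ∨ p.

(t ∨ ¬p) ∧ (r ∨ ¬p) ∧ (s ∨ ¬r) ∨ p
= t ∧ r ∧ s ∨ t ∧ r ∧ ¬r ∨ t ∧ ¬p ∧ s ∨ t ∧ ¬p ∧ ¬r ∨ ¬p ∧ r ∧ s ∨ ¬p ∧ r ∧ ¬r ∨ ¬p ∧ ¬p ∧ s ∨ ¬p ∧ ¬p ∧ ¬r ∨ p   [distribute ∧ over ∨]
= t ∧ r ∧ s ∨ ¬p ∧ s ∨ ¬p ∧ ¬r ∨ p   [simplify]

t ∧ r ∧ s ∨ ¬p ∧ s ∨ ¬p ∧ ¬r ∨ p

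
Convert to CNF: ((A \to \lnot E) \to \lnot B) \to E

B \lor E

((A \to \lnot E) \to \lnot B) \to E
≡ \lnot ((A \to \lnot E) \to \lnot B) \lor E
≡ \lnot (\lnot (A \to \lnot E) \lor \lnot B) \lor E
≡ \lnot (\lnot (\lnot A \lor \lnot E) \lor \lnot B) \lor E
≡ (\lnot \lnot (\lnot A \lor \lnot E) \land \lnot \lnot B) \lor E
≡ ((\lnot A \lor \lnot E) \land \lnot \lnot B) \lor E
≡ ((\lnot A \lor \lnot E) \land B) \lor E
≡ (\lnot A \lor \lnot E \lor E) \land (B \lor E)
≡ B \lor E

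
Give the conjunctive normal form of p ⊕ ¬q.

(p ∨ ¬q) ∧ (¬p ∨ q)

p ⊕ ¬q
= (p ∨ ¬q) ∧ ¬(p ∧ ¬q)   [expand ⊕]
= (p ∨ ¬q) ∧ (¬p ∨ ¬¬q)   [De Morgan]
= (p ∨ ¬q) ∧ (¬p ∨ q)   [double negation]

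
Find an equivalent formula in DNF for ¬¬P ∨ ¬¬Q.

¬¬P ∨ ¬¬Q
≡ P ∨ ¬¬Q   — double negation
≡ P ∨ Q   — double negation

P ∨ Q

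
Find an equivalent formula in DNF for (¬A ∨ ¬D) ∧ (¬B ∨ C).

(¬A ∨ ¬D) ∧ (¬B ∨ C)
≡ ¬A ∧ ¬B ∨ ¬A ∧ C ∨ ¬D ∧ ¬B ∨ ¬D ∧ C

¬A ∧ ¬B ∨ ¬A ∧ C ∨ ¬D ∧ ¬B ∨ ¬D ∧ C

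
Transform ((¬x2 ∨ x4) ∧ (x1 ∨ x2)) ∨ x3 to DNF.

(¬x2 ∧ x1) ∨ (x4 ∧ x1) ∨ (x4 ∧ x2) ∨ x3

((¬x2 ∨ x4) ∧ (x1 ∨ x2)) ∨ x3
= (¬x2 ∧ x1) ∨ (¬x2 ∧ x2) ∨ (x4 ∧ x1) ∨ (x4 ∧ x2) ∨ x3
= (¬x2 ∧ x1) ∨ (x4 ∧ x1) ∨ (x4 ∧ x2) ∨ x3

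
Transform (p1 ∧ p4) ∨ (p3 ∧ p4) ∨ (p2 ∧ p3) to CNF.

(p1 ∨ p3) ∧ (p4 ∨ p3) ∧ (p4 ∨ p2)

(p1 ∧ p4) ∨ (p3 ∧ p4) ∨ (p2 ∧ p3)
⇔ (p1 ∨ p3 ∨ p2) ∧ (p1 ∨ p3 ∨ p3) ∧ (p1 ∨ p4 ∨ p2) ∧ (p1 ∨ p4 ∨ p3) ∧ (p4 ∨ p3 ∨ p2) ∧ (p4 ∨ p3 ∨ p3) ∧ (p4 ∨ p4 ∨ p2) ∧ (p4 ∨ p4 ∨ p3)   [distribute ∨ over ∧]
⇔ (p1 ∨ p3) ∧ (p4 ∨ p3) ∧ (p4 ∨ p2)   [simplify]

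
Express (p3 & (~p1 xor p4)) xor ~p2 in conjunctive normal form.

(p3 | ~p2) & (~p1 | p4 | ~p2) & (p1 | ~p4 | ~p2) & (~p3 | p1 | p4 | p2) & (~p3 | ~p4 | ~p1 | p2)

(p3 & (~p1 xor p4)) xor ~p2
≡ ((p3 & (~p1 xor p4)) | ~p2) & ~(p3 & (~p1 xor p4) & ~p2)   [expand xor]
≡ ((p3 & (~p1 | p4) & ~(~p1 & p4)) | ~p2) & ~(p3 & (~p1 xor p4) & ~p2)   [expand xor]
≡ ((p3 & (~p1 | p4) & ~(~p1 & p4)) | ~p2) & ~(p3 & (~p1 | p4) & ~(~p1 & p4) & ~p2)   [expand xor]
≡ ((p3 & (~p1 | p4) & (~~p1 | ~p4)) | ~p2) & ~(p3 & (~p1 | p4) & ~(~p1 & p4) & ~p2)   [De Morgan]
≡ ((p3 & (~p1 | p4) & (p1 | ~p4)) | ~p2) & ~(p3 & (~p1 | p4) & ~(~p1 & p4) & ~p2)   [double negation]
≡ ((p3 & (~p1 | p4) & (p1 | ~p4)) | ~p2) & (~p3 | ~(~p1 | p4) | ~~(~p1 & p4) | ~~p2)   [De Morgan]
≡ ((p3 & (~p1 | p4) & (p1 | ~p4)) | ~p2) & (~p3 | (~~p1 & ~p4) | ~~(~p1 & p4) | ~~p2)   [De Morgan]
≡ ((p3 & (~p1 | p4) & (p1 | ~p4)) | ~p2) & (~p3 | (p1 & ~p4) | ~~(~p1 & p4) | ~~p2)   [double negation]
≡ ((p3 & (~p1 | p4) & (p1 | ~p4)) | ~p2) & (~p3 | (p1 & ~p4) | (~p1 & p4) | ~~p2)   [double negation]
≡ ((p3 & (~p1 | p4) & (p1 | ~p4)) | ~p2) & (~p3 | (p1 & ~p4) | (~p1 & p4) | p2)   [double negation]
≡ (p3 | ~p2) & (~p1 | p4 | ~p2) & (p1 | ~p4 | ~p2) & (~p3 | p1 | ~p1 | p2) & (~p3 | p1 | p4 | p2) & (~p3 | ~p4 | ~p1 | p2) & (~p3 | ~p4 | p4 | p2)   [distribute | over &]
≡ (p3 | ~p2) & (~p1 | p4 | ~p2) & (p1 | ~p4 | ~p2) & (~p3 | p1 | p4 | p2) & (~p3 | ~p4 | ~p1 | p2)   [simplify]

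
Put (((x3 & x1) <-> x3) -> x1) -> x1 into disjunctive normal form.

(((x3 & x1) <-> x3) -> x1) -> x1
= ~(((x3 & x1) <-> x3) -> x1) | x1
= ~(~((x3 & x1) <-> x3) | x1) | x1
= ~(~(((x3 & x1) -> x3) & (x3 -> (x3 & x1))) | x1) | x1
= ~(~((~(x3 & x1) | x3) & (x3 -> (x3 & x1))) | x1) | x1
= ~(~((~(x3 & x1) | x3) & (~x3 | (x3 & x1))) | x1) | x1
= (~~((~(x3 & x1) | x3) & (~x3 | (x3 & x1))) & ~x1) | x1
= ((~(x3 & x1) | x3) & (~x3 | (x3 & x1)) & ~x1) | x1
= ((~x3 | ~x1 | x3) & (~x3 | (x3 & x1)) & ~x1) | x1
= (~x3 & ~x3 & ~x1) | (~x3 & x3 & x1 & ~x1) | (~x1 & ~x3 & ~x1) | (~x1 & x3 & x1 & ~x1) | (x3 & ~x3 & ~x1) | (x3 & x3 & x1 & ~x1) | x1
= (~x3 & ~x1) | x1

(~x3 & ~x1) | x1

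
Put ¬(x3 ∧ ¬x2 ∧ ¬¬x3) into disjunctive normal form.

¬x3 ∨ x2

¬(x3 ∧ ¬x2 ∧ ¬¬x3)
⇔ ¬x3 ∨ ¬¬x2 ∨ ¬¬¬x3   — De Morgan
⇔ ¬x3 ∨ x2 ∨ ¬¬¬x3   — double negation
⇔ ¬x3 ∨ x2 ∨ ¬x3   — double negation
⇔ ¬x3 ∨ x2   — simplify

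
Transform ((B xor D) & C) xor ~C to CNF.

(B | D | ~C) & (~B | ~D | ~C)

((B xor D) & C) xor ~C
⇔ (((B xor D) & C) | ~C) & ~((B xor D) & C & ~C)   (expand xor)
⇔ (((B | D) & ~(B & D) & C) | ~C) & ~((B xor D) & C & ~C)   (expand xor)
⇔ (((B | D) & ~(B & D) & C) | ~C) & ~((B | D) & ~(B & D) & C & ~C)   (expand xor)
⇔ (((B | D) & (~B | ~D) & C) | ~C) & ~((B | D) & ~(B & D) & C & ~C)   (De Morgan)
⇔ (((B | D) & (~B | ~D) & C) | ~C) & (~(B | D) | ~~(B & D) | ~C | ~~C)   (De Morgan)
⇔ (((B | D) & (~B | ~D) & C) | ~C) & ((~B & ~D) | ~~(B & D) | ~C | ~~C)   (De Morgan)
⇔ (((B | D) & (~B | ~D) & C) | ~C) & ((~B & ~D) | (B & D) | ~C | ~~C)   (double negation)
⇔ (((B | D) & (~B | ~D) & C) | ~C) & ((~B & ~D) | (B & D) | ~C | C)   (double negation)
⇔ (B | D | ~C) & (~B | ~D | ~C) & (C | ~C) & (~B | B | ~C | C) & (~B | D | ~C | C) & (~D | B | ~C | C) & (~D | D | ~C | C)   (distribute | over &)
⇔ (B | D | ~C) & (~B | ~D | ~C)   (simplify)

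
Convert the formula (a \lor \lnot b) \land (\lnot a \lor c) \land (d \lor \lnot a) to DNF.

(a \lor \lnot b) \land (\lnot a \lor c) \land (d \lor \lnot a)
⇔ a \land \lnot a \land d \lor a \land \lnot a \land \lnot a \lor a \land c \land d \lor a \land c \land \lnot a \lor \lnot b \land \lnot a \land d \lor \lnot b \land \lnot a \land \lnot a \lor \lnot b \land c \land d \lor \lnot b \land c \land \lnot a   — distribute \land over \lor
⇔ a \land c \land d \lor \lnot b \land \lnot a \lor \lnot b \land c \land d   — simplify

a \land c \land d \lor \lnot b \land \lnot a \lor \lnot b \land c \land d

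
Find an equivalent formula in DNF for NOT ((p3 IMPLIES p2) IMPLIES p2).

NOT ((p3 IMPLIES p2) IMPLIES p2)
≡ NOT (NOT (p3 IMPLIES p2) OR p2)
≡ NOT (NOT (NOT p3 OR p2) OR p2)
≡ NOT NOT (NOT p3 OR p2) AND NOT p2
≡ (NOT p3 OR p2) AND NOT p2
≡ (NOT p3 AND NOT p2) OR (p2 AND NOT p2)
≡ NOT p3 AND NOT p2

NOT p3 AND NOT p2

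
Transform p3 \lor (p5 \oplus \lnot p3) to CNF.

p3 \lor \lnot p5

p3 \lor (p5 \oplus \lnot p3)
≡ p3 \lor ((p5 \lor \lnot p3) \land \lnot (p5 \land \lnot p3))
≡ p3 \lor ((p5 \lor \lnot p3) \land (\lnot p5 \lor \lnot \lnot p3))
≡ p3 \lor ((p5 \lor \lnot p3) \land (\lnot p5 \lor p3))
≡ (p3 \lor p5 \lor \lnot p3) \land (p3 \lor \lnot p5 \lor p3)
≡ p3 \lor \lnot p5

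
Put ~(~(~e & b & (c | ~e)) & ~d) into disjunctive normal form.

~(~(~e & b & (c | ~e)) & ~d)
≡ ~~(~e & b & (c | ~e)) | ~~d   [De Morgan]
≡ (~e & b & (c | ~e)) | ~~d   [double negation]
≡ (~e & b & (c | ~e)) | d   [double negation]
≡ (~e & b & c) | (~e & b & ~e) | d   [distribute & over |]
≡ (~e & b) | d   [simplify]

(~e & b) | d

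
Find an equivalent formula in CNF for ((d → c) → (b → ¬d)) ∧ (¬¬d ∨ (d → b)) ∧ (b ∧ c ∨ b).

(¬c ∨ ¬b ∨ ¬d) ∧ b

((d → c) → (b → ¬d)) ∧ (¬¬d ∨ (d → b)) ∧ (b ∧ c ∨ b)
= (¬(d → c) ∨ (b → ¬d)) ∧ (¬¬d ∨ (d → b)) ∧ (b ∧ c ∨ b)   [eliminate →]
= (¬(¬d ∨ c) ∨ (b → ¬d)) ∧ (¬¬d ∨ (d → b)) ∧ (b ∧ c ∨ b)   [eliminate →]
= (¬(¬d ∨ c) ∨ ¬b ∨ ¬d) ∧ (¬¬d ∨ (d → b)) ∧ (b ∧ c ∨ b)   [eliminate →]
= (¬(¬d ∨ c) ∨ ¬b ∨ ¬d) ∧ (¬¬d ∨ ¬d ∨ b) ∧ (b ∧ c ∨ b)   [eliminate →]
= (¬¬d ∧ ¬c ∨ ¬b ∨ ¬d) ∧ (¬¬d ∨ ¬d ∨ b) ∧ (b ∧ c ∨ b)   [De Morgan]
= (d ∧ ¬c ∨ ¬b ∨ ¬d) ∧ (¬¬d ∨ ¬d ∨ b) ∧ (b ∧ c ∨ b)   [double negation]
= (d ∧ ¬c ∨ ¬b ∨ ¬d) ∧ (d ∨ ¬d ∨ b) ∧ (b ∧ c ∨ b)   [double negation]
= (d ∨ ¬b ∨ ¬d) ∧ (¬c ∨ ¬b ∨ ¬d) ∧ (d ∨ ¬d ∨ b) ∧ (b ∨ b) ∧ (c ∨ b)   [distribute ∨ over ∧]
= (¬c ∨ ¬b ∨ ¬d) ∧ b   [simplify]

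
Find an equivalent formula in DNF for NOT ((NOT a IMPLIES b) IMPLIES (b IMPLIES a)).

NOT ((NOT a IMPLIES b) IMPLIES (b IMPLIES a))
≡ NOT (NOT (NOT a IMPLIES b) OR (b IMPLIES a))   (eliminate IMPLIES)
≡ NOT (NOT (NOT NOT a OR b) OR (b IMPLIES a))   (eliminate IMPLIES)
≡ NOT (NOT (NOT NOT a OR b) OR NOT b OR a)   (eliminate IMPLIES)
≡ NOT NOT (NOT NOT a OR b) AND NOT NOT b AND NOT a   (De Morgan)
≡ (NOT NOT a OR b) AND NOT NOT b AND NOT a   (double negation)
≡ (a OR b) AND NOT NOT b AND NOT a   (double negation)
≡ (a OR b) AND b AND NOT a   (double negation)
≡ (a AND b AND NOT a) OR (b AND b AND NOT a)   (distribute AND over OR)
≡ b AND NOT a   (simplify)

b AND NOT a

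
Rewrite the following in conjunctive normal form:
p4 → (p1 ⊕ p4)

¬p4 ∨ ¬p1

p4 → (p1 ⊕ p4)
⇔ ¬p4 ∨ (p1 ⊕ p4)   [eliminate →]
⇔ ¬p4 ∨ ((p1 ∨ p4) ∧ ¬(p1 ∧ p4))   [expand ⊕]
⇔ ¬p4 ∨ ((p1 ∨ p4) ∧ (¬p1 ∨ ¬p4))   [De Morgan]
⇔ (¬p4 ∨ p1 ∨ p4) ∧ (¬p4 ∨ ¬p1 ∨ ¬p4)   [distribute ∨ over ∧]
⇔ ¬p4 ∨ ¬p1   [simplify]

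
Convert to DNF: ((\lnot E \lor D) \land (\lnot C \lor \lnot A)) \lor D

((\lnot E \lor D) \land (\lnot C \lor \lnot A)) \lor D
= (\lnot E \land \lnot C) \lor (\lnot E \land \lnot A) \lor (D \land \lnot C) \lor (D \land \lnot A) \lor D   — distribute \land over \lor
= (\lnot E \land \lnot C) \lor (\lnot E \land \lnot A) \lor D   — simplify

(\lnot E \land \lnot C) \lor (\lnot E \land \lnot A) \lor D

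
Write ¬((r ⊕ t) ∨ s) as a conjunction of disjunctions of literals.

(¬r ∨ t) ∧ (¬t ∨ r) ∧ ¬s

¬((r ⊕ t) ∨ s)
≡ ¬((r ∨ t) ∧ ¬(r ∧ t) ∨ s)   [expand ⊕]
≡ ¬((r ∨ t) ∧ ¬(r ∧ t)) ∧ ¬s   [De Morgan]
≡ (¬(r ∨ t) ∨ ¬¬(r ∧ t)) ∧ ¬s   [De Morgan]
≡ (¬r ∧ ¬t ∨ ¬¬(r ∧ t)) ∧ ¬s   [De Morgan]
≡ (¬r ∧ ¬t ∨ r ∧ t) ∧ ¬s   [double negation]
≡ (¬r ∨ r) ∧ (¬r ∨ t) ∧ (¬t ∨ r) ∧ (¬t ∨ t) ∧ ¬s   [distribute ∨ over ∧]
≡ (¬r ∨ t) ∧ (¬t ∨ r) ∧ ¬s   [simplify]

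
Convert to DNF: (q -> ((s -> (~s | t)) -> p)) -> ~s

(q & t & ~p) | ~s

(q -> ((s -> (~s | t)) -> p)) -> ~s
= ~(q -> ((s -> (~s | t)) -> p)) | ~s   [eliminate ->]
= ~(~q | ((s -> (~s | t)) -> p)) | ~s   [eliminate ->]
= ~(~q | ~(s -> (~s | t)) | p) | ~s   [eliminate ->]
= ~(~q | ~(~s | ~s | t) | p) | ~s   [eliminate ->]
= (~~q & ~~(~s | ~s | t) & ~p) | ~s   [De Morgan]
= (q & ~~(~s | ~s | t) & ~p) | ~s   [double negation]
= (q & (~s | ~s | t) & ~p) | ~s   [double negation]
= (q & ~s & ~p) | (q & ~s & ~p) | (q & t & ~p) | ~s   [distribute & over |]
= (q & t & ~p) | ~s   [simplify]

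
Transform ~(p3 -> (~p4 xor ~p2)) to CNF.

p3 & (p4 | ~p2) & (p2 | ~p4)

~(p3 -> (~p4 xor ~p2))
⇔ ~(~p3 | (~p4 xor ~p2))   [eliminate ->]
⇔ ~(~p3 | ((~p4 | ~p2) & ~(~p4 & ~p2)))   [expand xor]
⇔ ~~p3 & ~((~p4 | ~p2) & ~(~p4 & ~p2))   [De Morgan]
⇔ p3 & ~((~p4 | ~p2) & ~(~p4 & ~p2))   [double negation]
⇔ p3 & (~(~p4 | ~p2) | ~~(~p4 & ~p2))   [De Morgan]
⇔ p3 & ((~~p4 & ~~p2) | ~~(~p4 & ~p2))   [De Morgan]
⇔ p3 & ((p4 & ~~p2) | ~~(~p4 & ~p2))   [double negation]
⇔ p3 & ((p4 & p2) | ~~(~p4 & ~p2))   [double negation]
⇔ p3 & ((p4 & p2) | (~p4 & ~p2))   [double negation]
⇔ p3 & (p4 | ~p4) & (p4 | ~p2) & (p2 | ~p4) & (p2 | ~p2)   [distribute | over &]
⇔ p3 & (p4 | ~p2) & (p2 | ~p4)   [simplify]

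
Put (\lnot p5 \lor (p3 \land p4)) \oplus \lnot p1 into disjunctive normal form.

(\lnot p5 \land p1) \lor (p3 \land p4 \land p1) \lor (p5 \land \lnot p3 \land \lnot p1) \lor (p5 \land \lnot p4 \land \lnot p1)

(\lnot p5 \lor (p3 \land p4)) \oplus \lnot p1
≡ ((\lnot p5 \lor (p3 \land p4)) \land \lnot \lnot p1) \lor (\lnot (\lnot p5 \lor (p3 \land p4)) \land \lnot p1)   (expand \oplus)
≡ ((\lnot p5 \lor (p3 \land p4)) \land p1) \lor (\lnot (\lnot p5 \lor (p3 \land p4)) \land \lnot p1)   (double negation)
≡ ((\lnot p5 \lor (p3 \land p4)) \land p1) \lor (\lnot \lnot p5 \land \lnot (p3 \land p4) \land \lnot p1)   (De Morgan)
≡ ((\lnot p5 \lor (p3 \land p4)) \land p1) \lor (p5 \land \lnot (p3 \land p4) \land \lnot p1)   (double negation)
≡ ((\lnot p5 \lor (p3 \land p4)) \land p1) \lor (p5 \land (\lnot p3 \lor \lnot p4) \land \lnot p1)   (De Morgan)
≡ (\lnot p5 \land p1) \lor (p3 \land p4 \land p1) \lor (p5 \land \lnot p3 \land \lnot p1) \lor (p5 \land \lnot p4 \land \lnot p1)   (distribute \land over \lor)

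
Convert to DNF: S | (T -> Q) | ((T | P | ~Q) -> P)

S | (T -> Q) | ((T | P | ~Q) -> P)
≡ S | ~T | Q | ((T | P | ~Q) -> P)   [eliminate ->]
≡ S | ~T | Q | ~(T | P | ~Q) | P   [eliminate ->]
≡ S | ~T | Q | (~T & ~P & ~~Q) | P   [De Morgan]
≡ S | ~T | Q | (~T & ~P & Q) | P   [double negation]
≡ S | ~T | Q | P   [simplify]

S | ~T | Q | P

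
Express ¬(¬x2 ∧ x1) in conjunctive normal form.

¬(¬x2 ∧ x1)
≡ ¬¬x2 ∨ ¬x1   [De Morgan]
≡ x2 ∨ ¬x1   [double negation]

x2 ∨ ¬x1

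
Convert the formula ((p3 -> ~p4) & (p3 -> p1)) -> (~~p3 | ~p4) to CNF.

((p3 -> ~p4) & (p3 -> p1)) -> (~~p3 | ~p4)
⇔ ~((p3 -> ~p4) & (p3 -> p1)) | ~~p3 | ~p4   — eliminate ->
⇔ ~((~p3 | ~p4) & (p3 -> p1)) | ~~p3 | ~p4   — eliminate ->
⇔ ~((~p3 | ~p4) & (~p3 | p1)) | ~~p3 | ~p4   — eliminate ->
⇔ ~(~p3 | ~p4) | ~(~p3 | p1) | ~~p3 | ~p4   — De Morgan
⇔ (~~p3 & ~~p4) | ~(~p3 | p1) | ~~p3 | ~p4   — De Morgan
⇔ (p3 & ~~p4) | ~(~p3 | p1) | ~~p3 | ~p4   — double negation
⇔ (p3 & p4) | ~(~p3 | p1) | ~~p3 | ~p4   — double negation
⇔ (p3 & p4) | (~~p3 & ~p1) | ~~p3 | ~p4   — De Morgan
⇔ (p3 & p4) | (p3 & ~p1) | ~~p3 | ~p4   — double negation
⇔ (p3 & p4) | (p3 & ~p1) | p3 | ~p4   — double negation
⇔ (p3 | p3 | p3 | ~p4) & (p3 | ~p1 | p3 | ~p4) & (p4 | p3 | p3 | ~p4) & (p4 | ~p1 | p3 | ~p4)   — distribute | over &
⇔ p3 | ~p4   — simplify

p3 | ~p4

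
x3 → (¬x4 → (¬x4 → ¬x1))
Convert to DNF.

x3 → (¬x4 → (¬x4 → ¬x1))
⇔ ¬x3 ∨ (¬x4 → (¬x4 → ¬x1))   [eliminate →]
⇔ ¬x3 ∨ ¬¬x4 ∨ (¬x4 → ¬x1)   [eliminate →]
⇔ ¬x3 ∨ ¬¬x4 ∨ ¬¬x4 ∨ ¬x1   [eliminate →]
⇔ ¬x3 ∨ x4 ∨ ¬¬x4 ∨ ¬x1   [double negation]
⇔ ¬x3 ∨ x4 ∨ x4 ∨ ¬x1   [double negation]
⇔ ¬x3 ∨ x4 ∨ ¬x1   [simplify]

¬x3 ∨ x4 ∨ ¬x1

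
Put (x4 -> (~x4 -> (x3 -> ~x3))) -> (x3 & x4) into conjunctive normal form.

(x4 -> (~x4 -> (x3 -> ~x3))) -> (x3 & x4)
≡ ~(x4 -> (~x4 -> (x3 -> ~x3))) | (x3 & x4)   [eliminate ->]
≡ ~(~x4 | (~x4 -> (x3 -> ~x3))) | (x3 & x4)   [eliminate ->]
≡ ~(~x4 | ~~x4 | (x3 -> ~x3)) | (x3 & x4)   [eliminate ->]
≡ ~(~x4 | ~~x4 | ~x3 | ~x3) | (x3 & x4)   [eliminate ->]
≡ (~~x4 & ~~~x4 & ~~x3 & ~~x3) | (x3 & x4)   [De Morgan]
≡ (x4 & ~~~x4 & ~~x3 & ~~x3) | (x3 & x4)   [double negation]
≡ (x4 & ~x4 & ~~x3 & ~~x3) | (x3 & x4)   [double negation]
≡ (x4 & ~x4 & x3 & ~~x3) | (x3 & x4)   [double negation]
≡ (x4 & ~x4 & x3 & x3) | (x3 & x4)   [double negation]
≡ (x4 | x3) & (x4 | x4) & (~x4 | x3) & (~x4 | x4) & (x3 | x3) & (x3 | x4) & (x3 | x3) & (x3 | x4)   [distribute | over &]
≡ x4 & x3   [simplify]

x4 & x3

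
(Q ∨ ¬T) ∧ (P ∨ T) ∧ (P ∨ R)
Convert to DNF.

(Q ∨ ¬T) ∧ (P ∨ T) ∧ (P ∨ R)
= (Q ∧ P ∧ P) ∨ (Q ∧ P ∧ R) ∨ (Q ∧ T ∧ P) ∨ (Q ∧ T ∧ R) ∨ (¬T ∧ P ∧ P) ∨ (¬T ∧ P ∧ R) ∨ (¬T ∧ T ∧ P) ∨ (¬T ∧ T ∧ R)   [distribute ∧ over ∨]
= (Q ∧ P) ∨ (Q ∧ T ∧ R) ∨ (¬T ∧ P)   [simplify]

(Q ∧ P) ∨ (Q ∧ T ∧ R) ∨ (¬T ∧ P)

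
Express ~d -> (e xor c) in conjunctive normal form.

~d -> (e xor c)
≡ ~~d | (e xor c)
≡ ~~d | ((e | c) & ~(e & c))
≡ d | ((e | c) & ~(e & c))
≡ d | ((e | c) & (~e | ~c))
≡ (d | e | c) & (d | ~e | ~c)

(d | e | c) & (d | ~e | ~c)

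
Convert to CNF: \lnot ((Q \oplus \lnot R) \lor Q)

(R \lor Q) \land \lnot Q

\lnot ((Q \oplus \lnot R) \lor Q)
≡ \lnot ((Q \lor \lnot R) \land \lnot (Q \land \lnot R) \lor Q)
≡ \lnot ((Q \lor \lnot R) \land \lnot (Q \land \lnot R)) \land \lnot Q
≡ (\lnot (Q \lor \lnot R) \lor \lnot \lnot (Q \land \lnot R)) \land \lnot Q
≡ (\lnot Q \land \lnot \lnot R \lor \lnot \lnot (Q \land \lnot R)) \land \lnot Q
≡ (\lnot Q \land R \lor \lnot \lnot (Q \land \lnot R)) \land \lnot Q
≡ (\lnot Q \land R \lor Q \land \lnot R) \land \lnot Q
≡ (\lnot Q \lor Q) \land (\lnot Q \lor \lnot R) \land (R \lor Q) \land (R \lor \lnot R) \land \lnot Q
≡ (R \lor Q) \land \lnot Q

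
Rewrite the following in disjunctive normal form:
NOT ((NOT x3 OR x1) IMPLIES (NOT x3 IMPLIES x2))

NOT x3 AND NOT x2

NOT ((NOT x3 OR x1) IMPLIES (NOT x3 IMPLIES x2))
⇔ NOT (NOT (NOT x3 OR x1) OR (NOT x3 IMPLIES x2))   [eliminate IMPLIES]
⇔ NOT (NOT (NOT x3 OR x1) OR NOT NOT x3 OR x2)   [eliminate IMPLIES]
⇔ NOT NOT (NOT x3 OR x1) AND NOT NOT NOT x3 AND NOT x2   [De Morgan]
⇔ (NOT x3 OR x1) AND NOT NOT NOT x3 AND NOT x2   [double negation]
⇔ (NOT x3 OR x1) AND NOT x3 AND NOT x2   [double negation]
⇔ (NOT x3 AND NOT x3 AND NOT x2) OR (x1 AND NOT x3 AND NOT x2)   [distribute AND over OR]
⇔ NOT x3 AND NOT x2   [simplify]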